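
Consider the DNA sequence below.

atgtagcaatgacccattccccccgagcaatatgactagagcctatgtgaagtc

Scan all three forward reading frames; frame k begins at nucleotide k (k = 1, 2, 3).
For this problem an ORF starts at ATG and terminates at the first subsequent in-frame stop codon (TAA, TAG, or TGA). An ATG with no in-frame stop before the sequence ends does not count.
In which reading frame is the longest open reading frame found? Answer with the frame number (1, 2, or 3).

3

Frame 1: ATG TAG CAA TGA CCC ATT CCC CCC GAG CAA TAT GAC TAG AGC CTA TGT GAA GTC — ATG at 1, stop TAG at 4 → 6 nt.
Frame 2: TGT AGC AAT GAC CCA TTC CCC CCG AGC AAT ATG ACT AGA GCC TAT GTG AAG — no ATG→stop ORF.
Frame 3: GTA GCA ATG ACC CAT TCC CCC CGA GCA ATA TGA CTA GAG CCT ATG TGA AGT — ATG at 9, stop TGA at 33 → 27 nt; ATG at 45, stop TGA at 48 → 6 nt.
Longest ORF is 27 nt in frame 3 (positions 9–35).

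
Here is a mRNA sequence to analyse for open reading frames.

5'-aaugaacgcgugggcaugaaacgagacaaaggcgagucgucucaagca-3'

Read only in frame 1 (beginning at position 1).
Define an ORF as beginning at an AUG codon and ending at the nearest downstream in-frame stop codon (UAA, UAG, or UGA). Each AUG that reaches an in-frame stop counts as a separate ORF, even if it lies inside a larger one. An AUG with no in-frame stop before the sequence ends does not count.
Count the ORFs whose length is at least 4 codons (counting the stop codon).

Frame 1: AAU GAA CGC GUG GGC AUG AAA CGA GAC AAA GGC GAG UCG UCU CAA GCA — no AUG→stop ORF.
No ORF reaches 4 codons. Count = 0.

0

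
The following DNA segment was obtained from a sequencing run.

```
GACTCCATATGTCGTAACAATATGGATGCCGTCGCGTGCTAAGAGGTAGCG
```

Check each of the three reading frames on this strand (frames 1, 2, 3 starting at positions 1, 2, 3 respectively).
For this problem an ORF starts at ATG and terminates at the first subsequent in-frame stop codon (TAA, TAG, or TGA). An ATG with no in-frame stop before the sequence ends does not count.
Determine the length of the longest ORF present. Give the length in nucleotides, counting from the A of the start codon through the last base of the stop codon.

24

Frame 1: GAC TCC ATA TGT CGT AAC AAT ATG GAT GCC GTC GCG TGC TAA GAG GTA GCG — ATG at 22, stop TAA at 40 → 21 nt.
Frame 2: ACT CCA TAT GTC GTA ACA ATA TGG ATG CCG TCG CGT GCT AAG AGG TAG — ATG at 26, stop TAG at 47 → 24 nt.
Frame 3: CTC CAT ATG TCG TAA CAA TAT GGA TGC CGT CGC GTG CTA AGA GGT AGC — ATG at 9, stop TAA at 15 → 9 nt.
Longest: frame 2, positions 26–49, 24 nt = 8 codons = 7 aa. → 24 nucleotides.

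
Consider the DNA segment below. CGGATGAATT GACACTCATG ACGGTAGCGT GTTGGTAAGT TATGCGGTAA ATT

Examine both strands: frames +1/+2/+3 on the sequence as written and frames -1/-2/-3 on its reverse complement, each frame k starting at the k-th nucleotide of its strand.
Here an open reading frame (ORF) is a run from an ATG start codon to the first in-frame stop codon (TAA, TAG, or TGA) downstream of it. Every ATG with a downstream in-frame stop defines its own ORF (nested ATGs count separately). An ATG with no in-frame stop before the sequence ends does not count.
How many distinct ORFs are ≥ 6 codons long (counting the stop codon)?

Reverse complement (5'→3'): AATTTACCGCATAACTTACCAACACGCTACCGTCATGAGTGTCAATTCATCCG
Frame +1: CGG ATG AAT TGA CAC TCA TGA CGG TAG CGT GTT GGT AAG TTA TGC GGT AAA — ATG at 4, stop TGA at 10 → 9 nt.
Frame +2: GGA TGA ATT GAC ACT CAT GAC GGT AGC GTG TTG GTA AGT TAT GCG GTA AAT — no ATG→stop ORF.
Frame +3: GAT GAA TTG ACA CTC ATG ACG GTA GCG TGT TGG TAA GTT ATG CGG TAA ATT — ATG at 18, stop TAA at 36 → 21 nt; ATG at 42, stop TAA at 48 → 9 nt.
Frame -1: AAT TTA CCG CAT AAC TTA CCA ACA CGC TAC CGT CAT GAG TGT CAA TTC ATC — no ATG→stop ORF.
Frame -2: ATT TAC CGC ATA ACT TAC CAA CAC GCT ACC GTC ATG AGT GTC AAT TCA TCC — no ATG→stop ORF.
Frame -3: TTT ACC GCA TAA CTT ACC AAC ACG CTA CCG TCA TGA GTG TCA ATT CAT CCG — no ATG→stop ORF.
ORFs ≥ 6 codons: frame +3 18–38 (7 codons). Count = 1.

1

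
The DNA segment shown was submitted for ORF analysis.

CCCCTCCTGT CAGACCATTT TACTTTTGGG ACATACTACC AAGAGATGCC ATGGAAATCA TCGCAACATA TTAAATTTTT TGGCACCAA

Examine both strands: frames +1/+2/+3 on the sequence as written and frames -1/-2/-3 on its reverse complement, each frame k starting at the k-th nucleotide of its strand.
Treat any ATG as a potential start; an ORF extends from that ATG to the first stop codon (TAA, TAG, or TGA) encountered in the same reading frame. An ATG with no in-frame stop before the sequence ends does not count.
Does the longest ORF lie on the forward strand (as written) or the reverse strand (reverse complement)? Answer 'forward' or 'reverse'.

Reverse complement (5'→3'): TTGGTGCCAAAAAATTTAATATGTTGCGATGATTTCCATGGCATCTCTTGGTAGTATGTCCCAAAAGTAAAATGGTCTGACAGGAGGGG
Frame +1: CCC CTC CTG TCA GAC CAT TTT ACT TTT GGG ACA TAC TAC CAA GAG ATG CCA TGG AAA TCA TCG CAA CAT ATT AAA TTT TTT GGC ACC — no ATG→stop ORF.
Frame +2: CCC TCC TGT CAG ACC ATT TTA CTT TTG GGA CAT ACT ACC AAG AGA TGC CAT GGA AAT CAT CGC AAC ATA TTA AAT TTT TTG GCA CCA — no ATG→stop ORF.
Frame +3: CCT CCT GTC AGA CCA TTT TAC TTT TGG GAC ATA CTA CCA AGA GAT GCC ATG GAA ATC ATC GCA ACA TAT TAA ATT TTT TGG CAC CAA — ATG at 51, stop TAA at 72 → 24 nt.
Frame -1: TTG GTG CCA AAA AAT TTA ATA TGT TGC GAT GAT TTC CAT GGC ATC TCT TGG TAG TAT GTC CCA AAA GTA AAA TGG TCT GAC AGG AGG — no ATG→stop ORF.
Frame -2: TGG TGC CAA AAA ATT TAA TAT GTT GCG ATG ATT TCC ATG GCA TCT CTT GGT AGT ATG TCC CAA AAG TAA AAT GGT CTG ACA GGA GGG — ATG at 29, stop TAA at 68 → 42 nt; ATG at 38, stop TAA at 68 → 33 nt; ATG at 56, stop TAA at 68 → 15 nt.
Frame -3: GGT GCC AAA AAA TTT AAT ATG TTG CGA TGA TTT CCA TGG CAT CTC TTG GTA GTA TGT CCC AAA AGT AAA ATG GTC TGA CAG GAG GGG — ATG at 21, stop TGA at 30 → 12 nt; ATG at 72, stop TGA at 78 → 9 nt.
Forward-strand max 24 nt; reverse-strand max 42 nt. The reverse strand has the longer ORF.

reverse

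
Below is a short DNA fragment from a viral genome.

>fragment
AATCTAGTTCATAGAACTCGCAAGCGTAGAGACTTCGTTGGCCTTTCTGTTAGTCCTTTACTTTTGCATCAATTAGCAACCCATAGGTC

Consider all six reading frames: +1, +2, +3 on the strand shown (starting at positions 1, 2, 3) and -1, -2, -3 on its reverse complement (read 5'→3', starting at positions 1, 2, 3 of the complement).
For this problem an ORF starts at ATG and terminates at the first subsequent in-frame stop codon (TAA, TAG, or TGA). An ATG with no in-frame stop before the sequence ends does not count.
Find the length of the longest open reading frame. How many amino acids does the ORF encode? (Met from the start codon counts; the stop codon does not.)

Reverse complement (5'→3'): GACCTATGGGTTGCTAATTGATGCAAAAGTAAAGGACTAACAGAAAGGCCAACGAAGTCTCTACGCTTGCGAGTTCTATGAACTAGATT
Frame +1: AAT CTA GTT CAT AGA ACT CGC AAG CGT AGA GAC TTC GTT GGC CTT TCT GTT AGT CCT TTA CTT TTG CAT CAA TTA GCA ACC CAT AGG — no ATG→stop ORF.
Frame +2: ATC TAG TTC ATA GAA CTC GCA AGC GTA GAG ACT TCG TTG GCC TTT CTG TTA GTC CTT TAC TTT TGC ATC AAT TAG CAA CCC ATA GGT — no ATG→stop ORF.
Frame +3: TCT AGT TCA TAG AAC TCG CAA GCG TAG AGA CTT CGT TGG CCT TTC TGT TAG TCC TTT ACT TTT GCA TCA ATT AGC AAC CCA TAG GTC — no ATG→stop ORF.
Frame -1: GAC CTA TGG GTT GCT AAT TGA TGC AAA AGT AAA GGA CTA ACA GAA AGG CCA ACG AAG TCT CTA CGC TTG CGA GTT CTA TGA ACT AGA — no ATG→stop ORF.
Frame -2: ACC TAT GGG TTG CTA ATT GAT GCA AAA GTA AAG GAC TAA CAG AAA GGC CAA CGA AGT CTC TAC GCT TGC GAG TTC TAT GAA CTA GAT — no ATG→stop ORF.
Frame -3: CCT ATG GGT TGC TAA TTG ATG CAA AAG TAA AGG ACT AAC AGA AAG GCC AAC GAA GTC TCT ACG CTT GCG AGT TCT ATG AAC TAG ATT — ATG at 6, stop TAA at 15 → 12 nt; ATG at 21, stop TAA at 30 → 12 nt; ATG at 78, stop TAG at 84 → 9 nt.
Longest: frame -3, positions 6–17, 12 nt = 4 codons = 3 aa. → 3 amino acids.

3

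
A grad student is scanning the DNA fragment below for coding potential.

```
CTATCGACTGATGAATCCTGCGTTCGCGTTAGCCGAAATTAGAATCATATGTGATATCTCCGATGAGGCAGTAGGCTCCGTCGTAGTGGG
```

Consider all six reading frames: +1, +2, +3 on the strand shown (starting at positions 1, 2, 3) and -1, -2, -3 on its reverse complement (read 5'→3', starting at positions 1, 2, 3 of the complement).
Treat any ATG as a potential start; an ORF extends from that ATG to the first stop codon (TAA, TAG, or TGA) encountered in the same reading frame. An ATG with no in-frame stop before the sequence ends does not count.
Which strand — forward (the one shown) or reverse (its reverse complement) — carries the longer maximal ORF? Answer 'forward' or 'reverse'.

reverse

Reverse complement (5'→3'): CCCACTACGACGGAGCCTACTGCCTCATCGGAGATATCACATATGATTCTAATTTCGGCTAACGCGAACGCAGGATTCATCAGTCGATAG
Frame +1: CTA TCG ACT GAT GAA TCC TGC GTT CGC GTT AGC CGA AAT TAG AAT CAT ATG TGA TAT CTC CGA TGA GGC AGT AGG CTC CGT CGT AGT GGG — ATG at 49, stop TGA at 52 → 6 nt.
Frame +2: TAT CGA CTG ATG AAT CCT GCG TTC GCG TTA GCC GAA ATT AGA ATC ATA TGT GAT ATC TCC GAT GAG GCA GTA GGC TCC GTC GTA GTG — no ATG→stop ORF.
Frame +3: ATC GAC TGA TGA ATC CTG CGT TCG CGT TAG CCG AAA TTA GAA TCA TAT GTG ATA TCT CCG ATG AGG CAG TAG GCT CCG TCG TAG TGG — ATG at 63, stop TAG at 72 → 12 nt.
Frame -1: CCC ACT ACG ACG GAG CCT ACT GCC TCA TCG GAG ATA TCA CAT ATG ATT CTA ATT TCG GCT AAC GCG AAC GCA GGA TTC ATC AGT CGA TAG — ATG at 43, stop TAG at 88 → 48 nt.
Frame -2: CCA CTA CGA CGG AGC CTA CTG CCT CAT CGG AGA TAT CAC ATA TGA TTC TAA TTT CGG CTA ACG CGA ACG CAG GAT TCA TCA GTC GAT — no ATG→stop ORF.
Frame -3: CAC TAC GAC GGA GCC TAC TGC CTC ATC GGA GAT ATC ACA TAT GAT TCT AAT TTC GGC TAA CGC GAA CGC AGG ATT CAT CAG TCG ATA — no ATG→stop ORF.
Forward-strand max 12 nt; reverse-strand max 48 nt. The reverse strand has the longer ORF.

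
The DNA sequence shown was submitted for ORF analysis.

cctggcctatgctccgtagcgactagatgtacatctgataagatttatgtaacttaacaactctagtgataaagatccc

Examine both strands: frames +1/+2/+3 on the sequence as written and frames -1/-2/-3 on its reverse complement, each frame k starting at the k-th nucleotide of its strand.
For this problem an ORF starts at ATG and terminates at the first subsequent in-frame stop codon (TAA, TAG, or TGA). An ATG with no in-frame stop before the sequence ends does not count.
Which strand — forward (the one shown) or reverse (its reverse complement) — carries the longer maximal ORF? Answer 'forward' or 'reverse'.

Reverse complement (5'→3'): GGGATCTTTATCACTAGAGTTGTTAAGTTACATAAATCTTATCAGATGTACATCTAGTCGCTACGGAGCATAGGCCAGG
Frame +1: CCT GGC CTA TGC TCC GTA GCG ACT AGA TGT ACA TCT GAT AAG ATT TAT GTA ACT TAA CAA CTC TAG TGA TAA AGA TCC — no ATG→stop ORF.
Frame +2: CTG GCC TAT GCT CCG TAG CGA CTA GAT GTA CAT CTG ATA AGA TTT ATG TAA CTT AAC AAC TCT AGT GAT AAA GAT CCC — ATG at 47, stop TAA at 50 → 6 nt.
Frame +3: TGG CCT ATG CTC CGT AGC GAC TAG ATG TAC ATC TGA TAA GAT TTA TGT AAC TTA ACA ACT CTA GTG ATA AAG ATC — ATG at 9, stop TAG at 24 → 18 nt; ATG at 27, stop TGA at 36 → 12 nt.
Frame -1: GGG ATC TTT ATC ACT AGA GTT GTT AAG TTA CAT AAA TCT TAT CAG ATG TAC ATC TAG TCG CTA CGG AGC ATA GGC CAG — ATG at 46, stop TAG at 55 → 12 nt.
Frame -2: GGA TCT TTA TCA CTA GAG TTG TTA AGT TAC ATA AAT CTT ATC AGA TGT ACA TCT AGT CGC TAC GGA GCA TAG GCC AGG — no ATG→stop ORF.
Frame -3: GAT CTT TAT CAC TAG AGT TGT TAA GTT ACA TAA ATC TTA TCA GAT GTA CAT CTA GTC GCT ACG GAG CAT AGG CCA — no ATG→stop ORF.
Forward-strand max 18 nt; reverse-strand max 12 nt. The forward strand has the longer ORF.

forward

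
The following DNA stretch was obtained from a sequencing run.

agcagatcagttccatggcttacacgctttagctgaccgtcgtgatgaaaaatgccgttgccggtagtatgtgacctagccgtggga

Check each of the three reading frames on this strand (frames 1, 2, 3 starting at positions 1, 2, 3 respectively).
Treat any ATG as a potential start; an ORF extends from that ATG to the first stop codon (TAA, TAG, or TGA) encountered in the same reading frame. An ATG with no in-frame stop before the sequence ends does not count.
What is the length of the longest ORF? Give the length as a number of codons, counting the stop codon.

10

Frame 1: AGC AGA TCA GTT CCA TGG CTT ACA CGC TTT AGC TGA CCG TCG TGA TGA AAA ATG CCG TTG CCG GTA GTA TGT GAC CTA GCC GTG GGA — no ATG→stop ORF.
Frame 2: GCA GAT CAG TTC CAT GGC TTA CAC GCT TTA GCT GAC CGT CGT GAT GAA AAA TGC CGT TGC CGG TAG TAT GTG ACC TAG CCG TGG — no ATG→stop ORF.
Frame 3: CAG ATC AGT TCC ATG GCT TAC ACG CTT TAG CTG ACC GTC GTG ATG AAA AAT GCC GTT GCC GGT AGT ATG TGA CCT AGC CGT GGG — ATG at 15, stop TAG at 30 → 18 nt; ATG at 45, stop TGA at 72 → 30 nt; ATG at 69, stop TGA at 72 → 6 nt.
Longest: frame 3, positions 45–74, 30 nt = 10 codons = 9 aa. → 10 codons.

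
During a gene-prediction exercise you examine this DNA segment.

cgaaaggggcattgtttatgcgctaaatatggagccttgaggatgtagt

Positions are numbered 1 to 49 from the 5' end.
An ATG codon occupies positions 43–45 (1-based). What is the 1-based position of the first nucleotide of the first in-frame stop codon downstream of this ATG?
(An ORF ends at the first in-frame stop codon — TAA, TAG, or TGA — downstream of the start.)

Codons from position 43: ATG (43–45), TAG (46–48).
TAG is a stop codon; it begins at position 46.

46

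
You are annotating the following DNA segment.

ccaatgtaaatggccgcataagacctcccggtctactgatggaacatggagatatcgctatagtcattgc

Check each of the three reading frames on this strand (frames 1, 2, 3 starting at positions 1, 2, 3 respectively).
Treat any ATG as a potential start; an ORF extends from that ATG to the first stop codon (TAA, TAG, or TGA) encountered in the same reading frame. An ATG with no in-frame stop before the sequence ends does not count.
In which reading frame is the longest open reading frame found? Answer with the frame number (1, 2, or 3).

1

Frame 1: CCA ATG TAA ATG GCC GCA TAA GAC CTC CCG GTC TAC TGA TGG AAC ATG GAG ATA TCG CTA TAG TCA TTG — ATG at 4, stop TAA at 7 → 6 nt; ATG at 10, stop TAA at 19 → 12 nt; ATG at 46, stop TAG at 61 → 18 nt.
Frame 2: CAA TGT AAA TGG CCG CAT AAG ACC TCC CGG TCT ACT GAT GGA ACA TGG AGA TAT CGC TAT AGT CAT TGC — no ATG→stop ORF.
Frame 3: AAT GTA AAT GGC CGC ATA AGA CCT CCC GGT CTA CTG ATG GAA CAT GGA GAT ATC GCT ATA GTC ATT — no ATG→stop ORF.
Longest ORF is 18 nt in frame 1 (positions 46–63).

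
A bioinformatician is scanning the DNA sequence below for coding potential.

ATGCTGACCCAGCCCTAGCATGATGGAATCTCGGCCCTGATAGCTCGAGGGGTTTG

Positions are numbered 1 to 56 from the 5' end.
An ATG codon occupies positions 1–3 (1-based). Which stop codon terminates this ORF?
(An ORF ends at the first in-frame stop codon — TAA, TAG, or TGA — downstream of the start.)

Codons from position 1: ATG (1–3), CTG (4–6), ACC (7–9), CAG (10–12), CCC (13–15), TAG (16–18).
The first in-frame stop codon is TAG.

TAG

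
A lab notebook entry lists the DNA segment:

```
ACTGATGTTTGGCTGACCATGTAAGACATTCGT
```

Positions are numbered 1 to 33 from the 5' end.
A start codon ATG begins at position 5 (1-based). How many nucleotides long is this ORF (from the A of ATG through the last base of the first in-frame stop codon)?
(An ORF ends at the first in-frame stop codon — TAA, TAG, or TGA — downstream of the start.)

Codons from position 5: ATG (5–7), TTT (8–10), GGC (11–13), TGA (14–16).
TGA is the first in-frame stop; ORF spans 5–16, 12 nucleotides.

12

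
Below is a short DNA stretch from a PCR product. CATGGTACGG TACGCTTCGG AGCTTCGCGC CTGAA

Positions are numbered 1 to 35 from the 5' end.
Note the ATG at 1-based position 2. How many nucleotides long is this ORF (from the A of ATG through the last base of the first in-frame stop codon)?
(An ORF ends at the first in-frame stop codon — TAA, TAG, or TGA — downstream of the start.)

33

Codons from position 2: ATG (2–4), GTA (5–7), CGG (8–10), TAC (11–13), GCT (14–16), TCG (17–19), GAG (20–22), CTT (23–25), CGC (26–28), GCC (29–31), TGA (32–34).
TGA is the first in-frame stop; ORF spans 2–34, 33 nucleotides.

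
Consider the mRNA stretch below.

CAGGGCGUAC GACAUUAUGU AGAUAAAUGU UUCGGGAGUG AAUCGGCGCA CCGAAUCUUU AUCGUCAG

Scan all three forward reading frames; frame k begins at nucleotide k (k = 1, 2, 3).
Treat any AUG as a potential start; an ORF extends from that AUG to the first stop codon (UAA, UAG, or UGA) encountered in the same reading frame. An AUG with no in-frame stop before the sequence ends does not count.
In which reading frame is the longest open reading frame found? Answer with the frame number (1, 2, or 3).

3

Frame 1: CAG GGC GUA CGA CAU UAU GUA GAU AAA UGU UUC GGG AGU GAA UCG GCG CAC CGA AUC UUU AUC GUC — no AUG→stop ORF.
Frame 2: AGG GCG UAC GAC AUU AUG UAG AUA AAU GUU UCG GGA GUG AAU CGG CGC ACC GAA UCU UUA UCG UCA — AUG at 17, stop UAG at 20 → 6 nt.
Frame 3: GGG CGU ACG ACA UUA UGU AGA UAA AUG UUU CGG GAG UGA AUC GGC GCA CCG AAU CUU UAU CGU CAG — AUG at 27, stop UGA at 39 → 15 nt.
Longest ORF is 15 nt in frame 3 (positions 27–41).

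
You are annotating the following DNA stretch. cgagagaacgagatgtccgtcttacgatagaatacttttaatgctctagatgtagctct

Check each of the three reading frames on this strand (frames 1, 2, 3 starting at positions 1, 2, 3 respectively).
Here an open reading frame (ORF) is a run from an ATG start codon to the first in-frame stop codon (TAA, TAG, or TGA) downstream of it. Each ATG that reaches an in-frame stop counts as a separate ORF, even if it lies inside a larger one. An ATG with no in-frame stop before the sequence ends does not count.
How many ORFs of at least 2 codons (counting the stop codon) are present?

Frame 1: CGA GAG AAC GAG ATG TCC GTC TTA CGA TAG AAT ACT TTT AAT GCT CTA GAT GTA GCT — ATG at 13, stop TAG at 28 → 18 nt.
Frame 2: GAG AGA ACG AGA TGT CCG TCT TAC GAT AGA ATA CTT TTA ATG CTC TAG ATG TAG CTC — ATG at 41, stop TAG at 47 → 9 nt; ATG at 50, stop TAG at 53 → 6 nt.
Frame 3: AGA GAA CGA GAT GTC CGT CTT ACG ATA GAA TAC TTT TAA TGC TCT AGA TGT AGC TCT — no ATG→stop ORF.
ORFs ≥ 2 codons: frame 1 13–30 (6 codons), frame 2 41–49 (3 codons), frame 2 50–55 (2 codons). Count = 3.

3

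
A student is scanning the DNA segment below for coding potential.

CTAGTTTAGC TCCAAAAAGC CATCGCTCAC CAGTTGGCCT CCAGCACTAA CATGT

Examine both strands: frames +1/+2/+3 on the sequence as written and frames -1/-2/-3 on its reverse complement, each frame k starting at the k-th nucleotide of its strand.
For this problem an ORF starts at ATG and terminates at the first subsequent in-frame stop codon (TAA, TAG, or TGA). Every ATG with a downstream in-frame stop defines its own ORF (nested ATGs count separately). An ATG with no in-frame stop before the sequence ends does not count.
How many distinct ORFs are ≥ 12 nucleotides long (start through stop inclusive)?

2

Reverse complement (5'→3'): ACATGTTAGTGCTGGAGGCCAACTGGTGAGCGATGGCTTTTTGGAGCTAAACTAG
Frame +1: CTA GTT TAG CTC CAA AAA GCC ATC GCT CAC CAG TTG GCC TCC AGC ACT AAC ATG — no ATG→stop ORF.
Frame +2: TAG TTT AGC TCC AAA AAG CCA TCG CTC ACC AGT TGG CCT CCA GCA CTA ACA TGT — no ATG→stop ORF.
Frame +3: AGT TTA GCT CCA AAA AGC CAT CGC TCA CCA GTT GGC CTC CAG CAC TAA CAT — no ATG→stop ORF.
Frame -1: ACA TGT TAG TGC TGG AGG CCA ACT GGT GAG CGA TGG CTT TTT GGA GCT AAA CTA — no ATG→stop ORF.
Frame -2: CAT GTT AGT GCT GGA GGC CAA CTG GTG AGC GAT GGC TTT TTG GAG CTA AAC TAG — no ATG→stop ORF.
Frame -3: ATG TTA GTG CTG GAG GCC AAC TGG TGA GCG ATG GCT TTT TGG AGC TAA ACT — ATG at 3, stop TGA at 27 → 27 nt; ATG at 33, stop TAA at 48 → 18 nt.
ORFs ≥ 12 nucleotides: frame -3 3–29 (27 nucleotides), frame -3 33–50 (18 nucleotides). Count = 2.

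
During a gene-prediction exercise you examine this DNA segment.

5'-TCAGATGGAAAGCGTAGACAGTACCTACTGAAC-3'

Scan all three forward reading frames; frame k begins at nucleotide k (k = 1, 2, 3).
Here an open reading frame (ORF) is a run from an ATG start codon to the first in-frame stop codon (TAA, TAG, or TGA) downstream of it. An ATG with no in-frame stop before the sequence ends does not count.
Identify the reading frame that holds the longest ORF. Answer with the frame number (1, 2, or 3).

2

Frame 1: TCA GAT GGA AAG CGT AGA CAG TAC CTA CTG AAC — no ATG→stop ORF.
Frame 2: CAG ATG GAA AGC GTA GAC AGT ACC TAC TGA — ATG at 5, stop TGA at 29 → 27 nt.
Frame 3: AGA TGG AAA GCG TAG ACA GTA CCT ACT GAA — no ATG→stop ORF.
Longest ORF is 27 nt in frame 2 (positions 5–31).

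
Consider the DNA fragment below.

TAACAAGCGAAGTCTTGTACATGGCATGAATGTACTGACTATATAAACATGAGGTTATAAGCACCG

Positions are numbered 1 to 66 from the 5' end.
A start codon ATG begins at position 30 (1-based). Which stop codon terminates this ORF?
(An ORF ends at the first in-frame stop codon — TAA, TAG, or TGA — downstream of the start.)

Codons from position 30: ATG (30–32), TAC (33–35), TGA (36–38).
The first in-frame stop codon is TGA.

TGA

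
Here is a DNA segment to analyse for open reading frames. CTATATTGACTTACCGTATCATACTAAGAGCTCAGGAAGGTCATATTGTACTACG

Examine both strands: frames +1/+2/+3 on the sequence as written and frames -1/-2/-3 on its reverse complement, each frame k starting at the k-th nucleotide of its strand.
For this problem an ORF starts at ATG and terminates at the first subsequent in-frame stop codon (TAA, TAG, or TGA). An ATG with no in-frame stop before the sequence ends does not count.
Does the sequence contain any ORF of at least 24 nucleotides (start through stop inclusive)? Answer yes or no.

Reverse complement (5'→3'): CGTAGTACAATATGACCTTCCTGAGCTCTTAGTATGATACGGTAAGTCAATATAG
Frame +1: CTA TAT TGA CTT ACC GTA TCA TAC TAA GAG CTC AGG AAG GTC ATA TTG TAC TAC — no ATG→stop ORF.
Frame +2: TAT ATT GAC TTA CCG TAT CAT ACT AAG AGC TCA GGA AGG TCA TAT TGT ACT ACG — no ATG→stop ORF.
Frame +3: ATA TTG ACT TAC CGT ATC ATA CTA AGA GCT CAG GAA GGT CAT ATT GTA CTA — no ATG→stop ORF.
Frame -1: CGT AGT ACA ATA TGA CCT TCC TGA GCT CTT AGT ATG ATA CGG TAA GTC AAT ATA — ATG at 34, stop TAA at 43 → 12 nt.
Frame -2: GTA GTA CAA TAT GAC CTT CCT GAG CTC TTA GTA TGA TAC GGT AAG TCA ATA TAG — no ATG→stop ORF.
Frame -3: TAG TAC AAT ATG ACC TTC CTG AGC TCT TAG TAT GAT ACG GTA AGT CAA TAT — ATG at 12, stop TAG at 30 → 21 nt.
Largest ORF found is 21 nucleotides < 24, so no.

no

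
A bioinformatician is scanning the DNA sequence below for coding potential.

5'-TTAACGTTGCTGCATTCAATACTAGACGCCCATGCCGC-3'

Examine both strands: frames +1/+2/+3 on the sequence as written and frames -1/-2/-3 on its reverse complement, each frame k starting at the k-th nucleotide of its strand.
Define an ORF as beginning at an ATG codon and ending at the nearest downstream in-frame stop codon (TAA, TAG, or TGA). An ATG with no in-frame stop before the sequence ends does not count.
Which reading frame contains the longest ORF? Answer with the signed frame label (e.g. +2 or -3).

-3

Reverse complement (5'→3'): GCGGCATGGGCGTCTAGTATTGAATGCAGCAACGTTAA
Frame +1: TTA ACG TTG CTG CAT TCA ATA CTA GAC GCC CAT GCC — no ATG→stop ORF.
Frame +2: TAA CGT TGC TGC ATT CAA TAC TAG ACG CCC ATG CCG — no ATG→stop ORF.
Frame +3: AAC GTT GCT GCA TTC AAT ACT AGA CGC CCA TGC CGC — no ATG→stop ORF.
Frame -1: GCG GCA TGG GCG TCT AGT ATT GAA TGC AGC AAC GTT — no ATG→stop ORF.
Frame -2: CGG CAT GGG CGT CTA GTA TTG AAT GCA GCA ACG TTA — no ATG→stop ORF.
Frame -3: GGC ATG GGC GTC TAG TAT TGA ATG CAG CAA CGT TAA — ATG at 6, stop TAG at 15 → 12 nt; ATG at 24, stop TAA at 36 → 15 nt.
Longest ORF is 15 nt in frame -3 (positions 24–38).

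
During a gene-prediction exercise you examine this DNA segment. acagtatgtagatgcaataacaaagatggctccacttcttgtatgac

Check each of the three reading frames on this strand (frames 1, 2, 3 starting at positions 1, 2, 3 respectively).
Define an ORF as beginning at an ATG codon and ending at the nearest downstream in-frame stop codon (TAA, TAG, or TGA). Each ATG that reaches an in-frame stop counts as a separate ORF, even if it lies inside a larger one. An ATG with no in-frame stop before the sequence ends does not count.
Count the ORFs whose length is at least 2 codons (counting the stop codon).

Frame 1: ACA GTA TGT AGA TGC AAT AAC AAA GAT GGC TCC ACT TCT TGT ATG — no ATG→stop ORF.
Frame 2: CAG TAT GTA GAT GCA ATA ACA AAG ATG GCT CCA CTT CTT GTA TGA — ATG at 26, stop TGA at 44 → 21 nt.
Frame 3: AGT ATG TAG ATG CAA TAA CAA AGA TGG CTC CAC TTC TTG TAT GAC — ATG at 6, stop TAG at 9 → 6 nt; ATG at 12, stop TAA at 18 → 9 nt.
ORFs ≥ 2 codons: frame 2 26–46 (7 codons), frame 3 6–11 (2 codons), frame 3 12–20 (3 codons). Count = 3.

3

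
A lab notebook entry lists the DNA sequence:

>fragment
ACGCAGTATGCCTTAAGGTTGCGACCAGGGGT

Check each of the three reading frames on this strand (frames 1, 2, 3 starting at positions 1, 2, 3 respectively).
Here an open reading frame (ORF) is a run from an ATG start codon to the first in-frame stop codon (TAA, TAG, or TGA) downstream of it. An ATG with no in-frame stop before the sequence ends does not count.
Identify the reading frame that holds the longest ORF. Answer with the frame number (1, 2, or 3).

2

Frame 1: ACG CAG TAT GCC TTA AGG TTG CGA CCA GGG — no ATG→stop ORF.
Frame 2: CGC AGT ATG CCT TAA GGT TGC GAC CAG GGG — ATG at 8, stop TAA at 14 → 9 nt.
Frame 3: GCA GTA TGC CTT AAG GTT GCG ACC AGG GGT — no ATG→stop ORF.
Longest ORF is 9 nt in frame 2 (positions 8–16).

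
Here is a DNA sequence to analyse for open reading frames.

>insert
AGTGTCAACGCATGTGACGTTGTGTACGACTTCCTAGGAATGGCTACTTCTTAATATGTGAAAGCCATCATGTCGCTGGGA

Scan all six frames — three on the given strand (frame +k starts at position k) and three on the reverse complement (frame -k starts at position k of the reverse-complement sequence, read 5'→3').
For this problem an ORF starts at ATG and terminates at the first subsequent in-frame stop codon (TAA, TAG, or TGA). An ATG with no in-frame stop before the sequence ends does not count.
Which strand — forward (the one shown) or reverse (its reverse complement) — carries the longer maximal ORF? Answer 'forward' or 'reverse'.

reverse

Reverse complement (5'→3'): TCCCAGCGACATGATGGCTTTCACATATTAAGAAGTAGCCATTCCTAGGAAGTCGTACACAACGTCACATGCGTTGACACT
Frame +1: AGT GTC AAC GCA TGT GAC GTT GTG TAC GAC TTC CTA GGA ATG GCT ACT TCT TAA TAT GTG AAA GCC ATC ATG TCG CTG GGA — ATG at 40, stop TAA at 52 → 15 nt.
Frame +2: GTG TCA ACG CAT GTG ACG TTG TGT ACG ACT TCC TAG GAA TGG CTA CTT CTT AAT ATG TGA AAG CCA TCA TGT CGC TGG — ATG at 56, stop TGA at 59 → 6 nt.
Frame +3: TGT CAA CGC ATG TGA CGT TGT GTA CGA CTT CCT AGG AAT GGC TAC TTC TTA ATA TGT GAA AGC CAT CAT GTC GCT GGG — ATG at 12, stop TGA at 15 → 6 nt.
Frame -1: TCC CAG CGA CAT GAT GGC TTT CAC ATA TTA AGA AGT AGC CAT TCC TAG GAA GTC GTA CAC AAC GTC ACA TGC GTT GAC ACT — no ATG→stop ORF.
Frame -2: CCC AGC GAC ATG ATG GCT TTC ACA TAT TAA GAA GTA GCC ATT CCT AGG AAG TCG TAC ACA ACG TCA CAT GCG TTG ACA — ATG at 11, stop TAA at 29 → 21 nt; ATG at 14, stop TAA at 29 → 18 nt.
Frame -3: CCA GCG ACA TGA TGG CTT TCA CAT ATT AAG AAG TAG CCA TTC CTA GGA AGT CGT ACA CAA CGT CAC ATG CGT TGA CAC — ATG at 69, stop TGA at 75 → 9 nt.
Forward-strand max 15 nt; reverse-strand max 21 nt. The reverse strand has the longer ORF.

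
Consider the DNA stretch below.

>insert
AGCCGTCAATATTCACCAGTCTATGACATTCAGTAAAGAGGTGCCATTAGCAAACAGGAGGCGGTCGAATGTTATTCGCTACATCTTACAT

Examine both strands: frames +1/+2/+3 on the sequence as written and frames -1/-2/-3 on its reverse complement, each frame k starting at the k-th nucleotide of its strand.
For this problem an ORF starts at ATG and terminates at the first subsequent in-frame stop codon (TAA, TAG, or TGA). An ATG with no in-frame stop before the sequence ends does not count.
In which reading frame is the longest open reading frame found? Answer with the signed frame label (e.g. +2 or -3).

-3

Reverse complement (5'→3'): ATGTAAGATGTAGCGAATAACATTCGACCGCCTCCTGTTTGCTAATGGCACCTCTTTACTGAATGTCATAGACTGGTGAATATTGACGGCT
Frame +1: AGC CGT CAA TAT TCA CCA GTC TAT GAC ATT CAG TAA AGA GGT GCC ATT AGC AAA CAG GAG GCG GTC GAA TGT TAT TCG CTA CAT CTT ACA — no ATG→stop ORF.
Frame +2: GCC GTC AAT ATT CAC CAG TCT ATG ACA TTC AGT AAA GAG GTG CCA TTA GCA AAC AGG AGG CGG TCG AAT GTT ATT CGC TAC ATC TTA CAT — no ATG→stop ORF.
Frame +3: CCG TCA ATA TTC ACC AGT CTA TGA CAT TCA GTA AAG AGG TGC CAT TAG CAA ACA GGA GGC GGT CGA ATG TTA TTC GCT ACA TCT TAC — no ATG→stop ORF.
Frame -1: ATG TAA GAT GTA GCG AAT AAC ATT CGA CCG CCT CCT GTT TGC TAA TGG CAC CTC TTT ACT GAA TGT CAT AGA CTG GTG AAT ATT GAC GGC — ATG at 1, stop TAA at 4 → 6 nt.
Frame -2: TGT AAG ATG TAG CGA ATA ACA TTC GAC CGC CTC CTG TTT GCT AAT GGC ACC TCT TTA CTG AAT GTC ATA GAC TGG TGA ATA TTG ACG GCT — ATG at 8, stop TAG at 11 → 6 nt.
Frame -3: GTA AGA TGT AGC GAA TAA CAT TCG ACC GCC TCC TGT TTG CTA ATG GCA CCT CTT TAC TGA ATG TCA TAG ACT GGT GAA TAT TGA CGG — ATG at 45, stop TGA at 60 → 18 nt; ATG at 63, stop TAG at 69 → 9 nt.
Longest ORF is 18 nt in frame -3 (positions 45–62).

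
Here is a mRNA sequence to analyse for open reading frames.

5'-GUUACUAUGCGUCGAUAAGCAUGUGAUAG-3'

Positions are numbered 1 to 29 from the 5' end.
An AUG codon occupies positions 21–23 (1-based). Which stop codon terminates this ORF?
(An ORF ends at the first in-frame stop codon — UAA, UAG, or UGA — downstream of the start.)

UGA

Codons from position 21: AUG (21–23), UGA (24–26).
The first in-frame stop codon is UGA.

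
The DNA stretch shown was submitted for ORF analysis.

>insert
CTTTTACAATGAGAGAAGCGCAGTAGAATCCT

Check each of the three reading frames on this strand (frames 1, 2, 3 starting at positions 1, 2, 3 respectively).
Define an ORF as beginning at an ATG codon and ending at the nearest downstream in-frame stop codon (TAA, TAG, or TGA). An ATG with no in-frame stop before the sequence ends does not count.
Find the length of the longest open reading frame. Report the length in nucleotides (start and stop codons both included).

18

Frame 1: CTT TTA CAA TGA GAG AAG CGC AGT AGA ATC — no ATG→stop ORF.
Frame 2: TTT TAC AAT GAG AGA AGC GCA GTA GAA TCC — no ATG→stop ORF.
Frame 3: TTT ACA ATG AGA GAA GCG CAG TAG AAT CCT — ATG at 9, stop TAG at 24 → 18 nt.
Longest: frame 3, positions 9–26, 18 nt = 6 codons = 5 aa. → 18 nucleotides.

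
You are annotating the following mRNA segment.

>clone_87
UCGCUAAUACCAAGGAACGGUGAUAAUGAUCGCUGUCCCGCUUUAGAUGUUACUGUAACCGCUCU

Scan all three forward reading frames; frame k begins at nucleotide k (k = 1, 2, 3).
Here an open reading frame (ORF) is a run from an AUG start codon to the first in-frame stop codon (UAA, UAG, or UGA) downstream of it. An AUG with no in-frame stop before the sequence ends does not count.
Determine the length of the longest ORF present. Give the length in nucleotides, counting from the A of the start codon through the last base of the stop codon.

21

Frame 1: UCG CUA AUA CCA AGG AAC GGU GAU AAU GAU CGC UGU CCC GCU UUA GAU GUU ACU GUA ACC GCU — no AUG→stop ORF.
Frame 2: CGC UAA UAC CAA GGA ACG GUG AUA AUG AUC GCU GUC CCG CUU UAG AUG UUA CUG UAA CCG CUC — AUG at 26, stop UAG at 44 → 21 nt; AUG at 47, stop UAA at 56 → 12 nt.
Frame 3: GCU AAU ACC AAG GAA CGG UGA UAA UGA UCG CUG UCC CGC UUU AGA UGU UAC UGU AAC CGC UCU — no AUG→stop ORF.
Longest: frame 2, positions 26–46, 21 nt = 7 codons = 6 aa. → 21 nucleotides.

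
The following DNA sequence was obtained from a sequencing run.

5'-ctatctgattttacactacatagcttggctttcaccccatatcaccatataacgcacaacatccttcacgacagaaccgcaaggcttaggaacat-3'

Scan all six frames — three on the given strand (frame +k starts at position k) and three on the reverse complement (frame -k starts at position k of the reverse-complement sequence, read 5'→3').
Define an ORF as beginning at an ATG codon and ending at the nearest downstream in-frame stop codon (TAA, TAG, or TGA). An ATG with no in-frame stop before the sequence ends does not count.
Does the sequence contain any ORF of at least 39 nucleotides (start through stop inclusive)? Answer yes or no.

no

Reverse complement (5'→3'): ATGTTCCTAAGCCTTGCGGTTCTGTCGTGAAGGATGTTGTGCGTTATATGGTGATATGGGGTGAAAGCCAAGCTATGTAGTGTAAAATCAGATAG
Frame +1: CTA TCT GAT TTT ACA CTA CAT AGC TTG GCT TTC ACC CCA TAT CAC CAT ATA ACG CAC AAC ATC CTT CAC GAC AGA ACC GCA AGG CTT AGG AAC — no ATG→stop ORF.
Frame +2: TAT CTG ATT TTA CAC TAC ATA GCT TGG CTT TCA CCC CAT ATC ACC ATA TAA CGC ACA ACA TCC TTC ACG ACA GAA CCG CAA GGC TTA GGA ACA — no ATG→stop ORF.
Frame +3: ATC TGA TTT TAC ACT ACA TAG CTT GGC TTT CAC CCC ATA TCA CCA TAT AAC GCA CAA CAT CCT TCA CGA CAG AAC CGC AAG GCT TAG GAA CAT — no ATG→stop ORF.
Frame -1: ATG TTC CTA AGC CTT GCG GTT CTG TCG TGA AGG ATG TTG TGC GTT ATA TGG TGA TAT GGG GTG AAA GCC AAG CTA TGT AGT GTA AAA TCA GAT — ATG at 1, stop TGA at 28 → 30 nt; ATG at 34, stop TGA at 52 → 21 nt.
Frame -2: TGT TCC TAA GCC TTG CGG TTC TGT CGT GAA GGA TGT TGT GCG TTA TAT GGT GAT ATG GGG TGA AAG CCA AGC TAT GTA GTG TAA AAT CAG ATA — ATG at 56, stop TGA at 62 → 9 nt.
Frame -3: GTT CCT AAG CCT TGC GGT TCT GTC GTG AAG GAT GTT GTG CGT TAT ATG GTG ATA TGG GGT GAA AGC CAA GCT ATG TAG TGT AAA ATC AGA TAG — ATG at 48, stop TAG at 78 → 33 nt; ATG at 75, stop TAG at 78 → 6 nt.
Largest ORF found is 33 nucleotides < 39, so no.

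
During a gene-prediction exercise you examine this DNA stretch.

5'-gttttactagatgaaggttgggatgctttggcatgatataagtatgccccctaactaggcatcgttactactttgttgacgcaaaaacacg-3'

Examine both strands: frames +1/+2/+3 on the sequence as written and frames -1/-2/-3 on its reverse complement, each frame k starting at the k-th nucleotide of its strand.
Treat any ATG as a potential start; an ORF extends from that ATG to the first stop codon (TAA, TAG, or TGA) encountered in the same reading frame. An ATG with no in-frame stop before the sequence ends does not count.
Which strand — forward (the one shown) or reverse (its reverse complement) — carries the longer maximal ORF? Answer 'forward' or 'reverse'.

Reverse complement (5'→3'): CGTGTTTTTGCGTCAACAAAGTAGTAACGATGCCTAGTTAGGGGGCATACTTATATCATGCCAAAGCATCCCAACCTTCATCTAGTAAAAC
Frame +1: GTT TTA CTA GAT GAA GGT TGG GAT GCT TTG GCA TGA TAT AAG TAT GCC CCC TAA CTA GGC ATC GTT ACT ACT TTG TTG ACG CAA AAA CAC — no ATG→stop ORF.
Frame +2: TTT TAC TAG ATG AAG GTT GGG ATG CTT TGG CAT GAT ATA AGT ATG CCC CCT AAC TAG GCA TCG TTA CTA CTT TGT TGA CGC AAA AAC ACG — ATG at 11, stop TAG at 56 → 48 nt; ATG at 23, stop TAG at 56 → 36 nt; ATG at 44, stop TAG at 56 → 15 nt.
Frame +3: TTT ACT AGA TGA AGG TTG GGA TGC TTT GGC ATG ATA TAA GTA TGC CCC CTA ACT AGG CAT CGT TAC TAC TTT GTT GAC GCA AAA ACA — ATG at 33, stop TAA at 39 → 9 nt.
Frame -1: CGT GTT TTT GCG TCA ACA AAG TAG TAA CGA TGC CTA GTT AGG GGG CAT ACT TAT ATC ATG CCA AAG CAT CCC AAC CTT CAT CTA GTA AAA — no ATG→stop ORF.
Frame -2: GTG TTT TTG CGT CAA CAA AGT AGT AAC GAT GCC TAG TTA GGG GGC ATA CTT ATA TCA TGC CAA AGC ATC CCA ACC TTC ATC TAG TAA AAC — no ATG→stop ORF.
Frame -3: TGT TTT TGC GTC AAC AAA GTA GTA ACG ATG CCT AGT TAG GGG GCA TAC TTA TAT CAT GCC AAA GCA TCC CAA CCT TCA TCT AGT AAA — ATG at 30, stop TAG at 39 → 12 nt.
Forward-strand max 48 nt; reverse-strand max 12 nt. The forward strand has the longer ORF.

forward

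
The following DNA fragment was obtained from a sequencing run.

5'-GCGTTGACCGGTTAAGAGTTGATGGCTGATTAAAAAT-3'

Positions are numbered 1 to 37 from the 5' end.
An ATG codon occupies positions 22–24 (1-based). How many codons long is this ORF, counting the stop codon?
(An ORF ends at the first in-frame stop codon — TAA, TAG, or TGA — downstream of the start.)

Codons from position 22: ATG (22–24), GCT (25–27), GAT (28–30), TAA (31–33).
TAA is the first in-frame stop; that's 4 codons including the stop.

4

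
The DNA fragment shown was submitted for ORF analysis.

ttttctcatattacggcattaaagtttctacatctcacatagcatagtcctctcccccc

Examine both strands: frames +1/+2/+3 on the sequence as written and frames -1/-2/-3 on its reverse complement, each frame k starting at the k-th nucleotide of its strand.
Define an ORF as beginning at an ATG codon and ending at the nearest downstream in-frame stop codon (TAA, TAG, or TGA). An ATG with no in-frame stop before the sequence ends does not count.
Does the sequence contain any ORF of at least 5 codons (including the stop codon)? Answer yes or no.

yes

Reverse complement (5'→3'): GGGGGGAGAGGACTATGCTATGTGAGATGTAGAAACTTTAATGCCGTAATATGAGAAAA
Frame +1: TTT TCT CAT ATT ACG GCA TTA AAG TTT CTA CAT CTC ACA TAG CAT AGT CCT CTC CCC — no ATG→stop ORF.
Frame +2: TTT CTC ATA TTA CGG CAT TAA AGT TTC TAC ATC TCA CAT AGC ATA GTC CTC TCC CCC — no ATG→stop ORF.
Frame +3: TTC TCA TAT TAC GGC ATT AAA GTT TCT ACA TCT CAC ATA GCA TAG TCC TCT CCC CCC — no ATG→stop ORF.
Frame -1: GGG GGG AGA GGA CTA TGC TAT GTG AGA TGT AGA AAC TTT AAT GCC GTA ATA TGA GAA — no ATG→stop ORF.
Frame -2: GGG GGA GAG GAC TAT GCT ATG TGA GAT GTA GAA ACT TTA ATG CCG TAA TAT GAG AAA — ATG at 20, stop TGA at 23 → 6 nt; ATG at 41, stop TAA at 47 → 9 nt.
Frame -3: GGG GAG AGG ACT ATG CTA TGT GAG ATG TAG AAA CTT TAA TGC CGT AAT ATG AGA AAA — ATG at 15, stop TAG at 30 → 18 nt; ATG at 27, stop TAG at 30 → 6 nt.
Frame -3 has an ORF of 6 codons (positions 15–32) ≥ 5, so yes.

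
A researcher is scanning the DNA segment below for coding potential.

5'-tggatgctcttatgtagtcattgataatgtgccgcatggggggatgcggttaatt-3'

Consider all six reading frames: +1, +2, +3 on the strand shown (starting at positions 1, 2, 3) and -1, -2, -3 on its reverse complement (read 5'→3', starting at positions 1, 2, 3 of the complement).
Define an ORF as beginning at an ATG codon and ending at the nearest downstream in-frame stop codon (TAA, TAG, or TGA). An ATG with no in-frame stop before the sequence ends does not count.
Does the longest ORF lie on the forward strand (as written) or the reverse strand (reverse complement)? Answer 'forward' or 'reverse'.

forward

Reverse complement (5'→3'): AATTAACCGCATCCCCCCATGCGGCACATTATCAATGACTACATAAGAGCATCCA
Frame +1: TGG ATG CTC TTA TGT AGT CAT TGA TAA TGT GCC GCA TGG GGG GAT GCG GTT AAT — ATG at 4, stop TGA at 22 → 21 nt.
Frame +2: GGA TGC TCT TAT GTA GTC ATT GAT AAT GTG CCG CAT GGG GGG ATG CGG TTA ATT — no ATG→stop ORF.
Frame +3: GAT GCT CTT ATG TAG TCA TTG ATA ATG TGC CGC ATG GGG GGA TGC GGT TAA — ATG at 12, stop TAG at 15 → 6 nt; ATG at 27, stop TAA at 51 → 27 nt; ATG at 36, stop TAA at 51 → 18 nt.
Frame -1: AAT TAA CCG CAT CCC CCC ATG CGG CAC ATT ATC AAT GAC TAC ATA AGA GCA TCC — no ATG→stop ORF.
Frame -2: ATT AAC CGC ATC CCC CCA TGC GGC ACA TTA TCA ATG ACT ACA TAA GAG CAT CCA — ATG at 35, stop TAA at 44 → 12 nt.
Frame -3: TTA ACC GCA TCC CCC CAT GCG GCA CAT TAT CAA TGA CTA CAT AAG AGC ATC — no ATG→stop ORF.
Forward-strand max 27 nt; reverse-strand max 12 nt. The forward strand has the longer ORF.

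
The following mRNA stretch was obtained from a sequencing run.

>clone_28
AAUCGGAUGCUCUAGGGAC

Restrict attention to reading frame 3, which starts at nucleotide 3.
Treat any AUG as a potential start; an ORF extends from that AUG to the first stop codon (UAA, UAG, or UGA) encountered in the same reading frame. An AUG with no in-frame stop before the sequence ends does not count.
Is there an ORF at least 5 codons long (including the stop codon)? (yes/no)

Frame 3: UCG GAU GCU CUA GGG — no AUG→stop ORF.
Largest ORF found is 0 codons < 5, so no.

no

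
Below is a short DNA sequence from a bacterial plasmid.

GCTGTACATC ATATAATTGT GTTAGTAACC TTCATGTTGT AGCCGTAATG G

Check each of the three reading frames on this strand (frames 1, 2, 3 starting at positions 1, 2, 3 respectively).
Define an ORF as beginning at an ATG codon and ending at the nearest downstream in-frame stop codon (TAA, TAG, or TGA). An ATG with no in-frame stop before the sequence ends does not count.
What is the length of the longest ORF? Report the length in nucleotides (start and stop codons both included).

9

Frame 1: GCT GTA CAT CAT ATA ATT GTG TTA GTA ACC TTC ATG TTG TAG CCG TAA TGG — ATG at 34, stop TAG at 40 → 9 nt.
Frame 2: CTG TAC ATC ATA TAA TTG TGT TAG TAA CCT TCA TGT TGT AGC CGT AAT — no ATG→stop ORF.
Frame 3: TGT ACA TCA TAT AAT TGT GTT AGT AAC CTT CAT GTT GTA GCC GTA ATG — no ATG→stop ORF.
Longest: frame 1, positions 34–42, 9 nt = 3 codons = 2 aa. → 9 nucleotides.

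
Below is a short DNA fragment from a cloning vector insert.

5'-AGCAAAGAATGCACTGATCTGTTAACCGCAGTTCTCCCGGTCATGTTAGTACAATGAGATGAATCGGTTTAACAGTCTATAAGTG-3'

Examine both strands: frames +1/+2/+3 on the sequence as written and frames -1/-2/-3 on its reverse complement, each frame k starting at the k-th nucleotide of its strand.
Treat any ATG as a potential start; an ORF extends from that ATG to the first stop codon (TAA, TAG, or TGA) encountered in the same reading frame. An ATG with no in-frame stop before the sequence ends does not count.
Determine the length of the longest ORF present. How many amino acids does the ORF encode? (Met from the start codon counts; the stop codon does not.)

7

Reverse complement (5'→3'): CACTTATAGACTGTTAAACCGATTCATCTCATTGTACTAACATGACCGGGAGAACTGCGGTTAACAGATCAGTGCATTCTTTGCT
Frame +1: AGC AAA GAA TGC ACT GAT CTG TTA ACC GCA GTT CTC CCG GTC ATG TTA GTA CAA TGA GAT GAA TCG GTT TAA CAG TCT ATA AGT — ATG at 43, stop TGA at 55 → 15 nt.
Frame +2: GCA AAG AAT GCA CTG ATC TGT TAA CCG CAG TTC TCC CGG TCA TGT TAG TAC AAT GAG ATG AAT CGG TTT AAC AGT CTA TAA GTG — ATG at 59, stop TAA at 80 → 24 nt.
Frame +3: CAA AGA ATG CAC TGA TCT GTT AAC CGC AGT TCT CCC GGT CAT GTT AGT ACA ATG AGA TGA ATC GGT TTA ACA GTC TAT AAG — ATG at 9, stop TGA at 15 → 9 nt; ATG at 54, stop TGA at 60 → 9 nt.
Frame -1: CAC TTA TAG ACT GTT AAA CCG ATT CAT CTC ATT GTA CTA ACA TGA CCG GGA GAA CTG CGG TTA ACA GAT CAG TGC ATT CTT TGC — no ATG→stop ORF.
Frame -2: ACT TAT AGA CTG TTA AAC CGA TTC ATC TCA TTG TAC TAA CAT GAC CGG GAG AAC TGC GGT TAA CAG ATC AGT GCA TTC TTT GCT — no ATG→stop ORF.
Frame -3: CTT ATA GAC TGT TAA ACC GAT TCA TCT CAT TGT ACT AAC ATG ACC GGG AGA ACT GCG GTT AAC AGA TCA GTG CAT TCT TTG — no ATG→stop ORF.
Longest: frame +2, positions 59–82, 24 nt = 8 codons = 7 aa. → 7 amino acids.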